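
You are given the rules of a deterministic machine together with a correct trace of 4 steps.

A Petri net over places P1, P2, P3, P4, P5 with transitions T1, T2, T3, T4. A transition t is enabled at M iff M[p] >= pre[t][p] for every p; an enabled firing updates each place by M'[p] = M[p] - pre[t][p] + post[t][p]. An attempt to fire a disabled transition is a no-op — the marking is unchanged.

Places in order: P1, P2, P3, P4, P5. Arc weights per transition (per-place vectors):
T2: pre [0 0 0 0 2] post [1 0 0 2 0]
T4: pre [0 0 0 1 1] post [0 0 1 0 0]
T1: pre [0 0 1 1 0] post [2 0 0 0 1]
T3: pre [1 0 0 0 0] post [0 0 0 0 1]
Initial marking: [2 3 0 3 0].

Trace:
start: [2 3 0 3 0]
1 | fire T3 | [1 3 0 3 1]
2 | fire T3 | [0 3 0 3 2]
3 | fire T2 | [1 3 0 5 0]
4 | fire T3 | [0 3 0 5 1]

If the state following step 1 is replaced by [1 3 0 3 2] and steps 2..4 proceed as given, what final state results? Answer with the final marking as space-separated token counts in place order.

state after step 1 := [1 3 0 3 2]
2 | fire T3 | [0 3 0 3 3]
3 | fire T2 | [1 3 0 5 1]
4 | fire T3 | [0 3 0 5 2]

0 3 0 5 2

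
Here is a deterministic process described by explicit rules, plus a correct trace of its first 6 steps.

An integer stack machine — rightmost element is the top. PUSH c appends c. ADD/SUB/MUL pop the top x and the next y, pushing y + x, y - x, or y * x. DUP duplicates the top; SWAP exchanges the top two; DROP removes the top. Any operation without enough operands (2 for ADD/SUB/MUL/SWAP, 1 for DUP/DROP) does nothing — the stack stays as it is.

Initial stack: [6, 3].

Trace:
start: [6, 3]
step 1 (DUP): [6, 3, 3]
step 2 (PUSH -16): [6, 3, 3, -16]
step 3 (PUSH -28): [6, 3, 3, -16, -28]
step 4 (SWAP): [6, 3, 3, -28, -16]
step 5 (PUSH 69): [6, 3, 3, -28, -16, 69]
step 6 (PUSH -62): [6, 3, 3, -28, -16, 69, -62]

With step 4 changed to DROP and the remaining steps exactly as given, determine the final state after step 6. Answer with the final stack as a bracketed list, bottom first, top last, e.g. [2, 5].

(re-executing from step 4 with the substitution; state before step 4: [6, 3, 3, -16, -28])
step 4 (DROP): [6, 3, 3, -16]
step 5 (PUSH 69): [6, 3, 3, -16, 69]
step 6 (PUSH -62): [6, 3, 3, -16, 69, -62]

[6, 3, 3, -16, 69, -62]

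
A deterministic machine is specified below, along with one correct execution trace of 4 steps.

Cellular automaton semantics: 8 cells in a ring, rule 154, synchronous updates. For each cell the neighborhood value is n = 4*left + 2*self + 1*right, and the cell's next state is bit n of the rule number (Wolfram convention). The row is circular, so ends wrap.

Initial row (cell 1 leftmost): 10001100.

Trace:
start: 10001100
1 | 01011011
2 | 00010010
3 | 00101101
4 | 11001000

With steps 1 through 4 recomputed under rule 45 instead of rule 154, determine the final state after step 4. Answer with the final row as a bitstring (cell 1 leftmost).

00110100

(re-executing steps 1..4 under rule 45; state before step 1: 10001100)
1 | 10101000
2 | 11111010
3 | 10000111
4 | 00110100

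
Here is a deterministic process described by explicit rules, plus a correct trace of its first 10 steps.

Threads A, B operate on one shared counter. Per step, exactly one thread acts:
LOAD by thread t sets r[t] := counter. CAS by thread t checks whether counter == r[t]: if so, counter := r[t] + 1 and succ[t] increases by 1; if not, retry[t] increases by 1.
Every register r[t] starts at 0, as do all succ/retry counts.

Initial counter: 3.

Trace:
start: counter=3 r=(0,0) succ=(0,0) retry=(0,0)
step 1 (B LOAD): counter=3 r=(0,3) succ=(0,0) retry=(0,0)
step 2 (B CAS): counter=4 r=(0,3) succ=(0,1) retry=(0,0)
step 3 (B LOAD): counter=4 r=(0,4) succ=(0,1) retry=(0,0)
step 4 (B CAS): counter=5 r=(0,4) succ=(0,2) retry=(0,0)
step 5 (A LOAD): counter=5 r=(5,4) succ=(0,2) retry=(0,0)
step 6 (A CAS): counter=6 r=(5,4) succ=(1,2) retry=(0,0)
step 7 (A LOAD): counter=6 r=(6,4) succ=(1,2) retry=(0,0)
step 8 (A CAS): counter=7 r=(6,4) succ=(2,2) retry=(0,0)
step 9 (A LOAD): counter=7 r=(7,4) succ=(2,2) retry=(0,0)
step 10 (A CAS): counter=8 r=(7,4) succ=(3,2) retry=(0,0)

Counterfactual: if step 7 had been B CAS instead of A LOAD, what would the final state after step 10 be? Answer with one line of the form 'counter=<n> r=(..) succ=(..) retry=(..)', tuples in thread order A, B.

counter=7 r=(6,4) succ=(2,2) retry=(1,1)

(re-executing from step 7 with the substitution; state before step 7: counter=6 r=(5,4) succ=(1,2) retry=(0,0))
step 7 (B CAS): counter=6 r=(5,4) succ=(1,2) retry=(0,1)
step 8 (A CAS): counter=6 r=(5,4) succ=(1,2) retry=(1,1)
step 9 (A LOAD): counter=6 r=(6,4) succ=(1,2) retry=(1,1)
step 10 (A CAS): counter=7 r=(6,4) succ=(2,2) retry=(1,1)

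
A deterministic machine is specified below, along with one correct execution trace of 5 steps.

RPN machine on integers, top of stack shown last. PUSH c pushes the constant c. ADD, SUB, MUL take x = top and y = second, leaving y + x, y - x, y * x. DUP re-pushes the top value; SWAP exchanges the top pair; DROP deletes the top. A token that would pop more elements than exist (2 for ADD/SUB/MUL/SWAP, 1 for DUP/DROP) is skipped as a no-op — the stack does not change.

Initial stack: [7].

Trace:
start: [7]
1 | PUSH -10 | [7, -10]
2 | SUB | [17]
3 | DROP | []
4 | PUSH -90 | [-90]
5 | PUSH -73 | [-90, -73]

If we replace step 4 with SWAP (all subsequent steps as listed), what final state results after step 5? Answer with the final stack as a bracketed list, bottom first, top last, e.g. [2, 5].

(re-executing from step 4 with the substitution; state before step 4: [])
4 | SWAP | []
5 | PUSH -73 | [-73]

[-73]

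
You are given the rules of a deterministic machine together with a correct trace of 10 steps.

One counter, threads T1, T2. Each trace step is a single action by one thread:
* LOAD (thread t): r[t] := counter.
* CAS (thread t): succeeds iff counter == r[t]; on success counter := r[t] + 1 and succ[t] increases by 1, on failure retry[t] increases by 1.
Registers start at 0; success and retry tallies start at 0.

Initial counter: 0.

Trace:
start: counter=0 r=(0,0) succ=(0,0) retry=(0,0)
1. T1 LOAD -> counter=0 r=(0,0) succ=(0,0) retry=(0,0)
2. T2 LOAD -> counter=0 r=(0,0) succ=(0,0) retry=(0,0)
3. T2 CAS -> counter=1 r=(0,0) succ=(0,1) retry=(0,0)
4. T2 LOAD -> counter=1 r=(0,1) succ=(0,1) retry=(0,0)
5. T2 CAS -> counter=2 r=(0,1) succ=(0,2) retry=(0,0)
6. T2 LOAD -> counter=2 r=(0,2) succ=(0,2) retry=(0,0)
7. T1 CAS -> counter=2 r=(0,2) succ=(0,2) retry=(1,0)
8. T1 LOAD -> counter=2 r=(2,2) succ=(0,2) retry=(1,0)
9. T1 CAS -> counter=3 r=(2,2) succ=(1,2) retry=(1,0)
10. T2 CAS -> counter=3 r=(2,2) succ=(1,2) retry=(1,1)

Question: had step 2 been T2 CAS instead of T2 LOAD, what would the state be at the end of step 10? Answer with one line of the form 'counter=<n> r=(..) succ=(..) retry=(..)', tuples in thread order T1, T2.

(re-executing from step 2 with the substitution; state before step 2: counter=0 r=(0,0) succ=(0,0) retry=(0,0))
2. T2 CAS -> counter=1 r=(0,0) succ=(0,1) retry=(0,0)
3. T2 CAS -> counter=1 r=(0,0) succ=(0,1) retry=(0,1)
4. T2 LOAD -> counter=1 r=(0,1) succ=(0,1) retry=(0,1)
5. T2 CAS -> counter=2 r=(0,1) succ=(0,2) retry=(0,1)
6. T2 LOAD -> counter=2 r=(0,2) succ=(0,2) retry=(0,1)
7. T1 CAS -> counter=2 r=(0,2) succ=(0,2) retry=(1,1)
8. T1 LOAD -> counter=2 r=(2,2) succ=(0,2) retry=(1,1)
9. T1 CAS -> counter=3 r=(2,2) succ=(1,2) retry=(1,1)
10. T2 CAS -> counter=3 r=(2,2) succ=(1,2) retry=(1,2)

counter=3 r=(2,2) succ=(1,2) retry=(1,2)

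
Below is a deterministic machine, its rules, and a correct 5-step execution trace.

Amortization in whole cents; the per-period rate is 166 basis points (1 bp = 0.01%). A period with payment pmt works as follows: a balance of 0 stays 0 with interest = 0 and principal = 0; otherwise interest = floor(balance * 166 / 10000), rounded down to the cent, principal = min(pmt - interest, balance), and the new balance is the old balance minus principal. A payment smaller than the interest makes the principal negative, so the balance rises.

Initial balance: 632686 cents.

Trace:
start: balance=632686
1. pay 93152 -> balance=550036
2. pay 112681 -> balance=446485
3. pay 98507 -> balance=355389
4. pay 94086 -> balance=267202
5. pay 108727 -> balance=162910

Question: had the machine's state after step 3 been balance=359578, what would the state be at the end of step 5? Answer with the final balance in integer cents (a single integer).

167239

state after step 3 := balance=359578
4. pay 94086 -> balance=271460
5. pay 108727 -> balance=167239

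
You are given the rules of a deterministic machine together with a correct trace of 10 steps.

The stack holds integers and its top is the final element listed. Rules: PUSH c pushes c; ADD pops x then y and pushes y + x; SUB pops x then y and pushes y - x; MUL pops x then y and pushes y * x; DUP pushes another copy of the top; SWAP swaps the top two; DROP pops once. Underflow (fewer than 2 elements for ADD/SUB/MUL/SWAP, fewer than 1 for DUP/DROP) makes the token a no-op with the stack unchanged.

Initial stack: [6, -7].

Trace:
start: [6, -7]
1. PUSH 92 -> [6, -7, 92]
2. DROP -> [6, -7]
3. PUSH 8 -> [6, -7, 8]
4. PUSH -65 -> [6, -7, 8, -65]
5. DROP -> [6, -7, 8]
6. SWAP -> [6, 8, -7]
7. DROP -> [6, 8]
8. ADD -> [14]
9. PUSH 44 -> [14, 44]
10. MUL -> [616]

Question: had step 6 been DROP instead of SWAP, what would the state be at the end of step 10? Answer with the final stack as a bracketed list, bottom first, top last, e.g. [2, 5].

(re-executing from step 6 with the substitution; state before step 6: [6, -7, 8])
6. DROP -> [6, -7]
7. DROP -> [6]
8. ADD -> [6]
9. PUSH 44 -> [6, 44]
10. MUL -> [264]

[264]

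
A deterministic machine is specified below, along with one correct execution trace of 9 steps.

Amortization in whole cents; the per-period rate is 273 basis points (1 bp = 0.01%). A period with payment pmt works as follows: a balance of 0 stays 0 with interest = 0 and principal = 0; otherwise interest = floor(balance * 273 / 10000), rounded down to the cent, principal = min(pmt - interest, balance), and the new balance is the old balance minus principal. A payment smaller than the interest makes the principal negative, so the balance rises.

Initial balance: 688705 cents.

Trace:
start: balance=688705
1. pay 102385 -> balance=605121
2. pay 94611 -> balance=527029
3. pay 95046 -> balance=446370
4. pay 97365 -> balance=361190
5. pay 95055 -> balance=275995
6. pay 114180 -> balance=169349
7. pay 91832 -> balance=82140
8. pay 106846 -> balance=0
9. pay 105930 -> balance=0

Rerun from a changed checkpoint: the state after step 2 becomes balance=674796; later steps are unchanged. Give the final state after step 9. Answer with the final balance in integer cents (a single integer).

49420

state after step 2 := balance=674796
3. pay 95046 -> balance=598171
4. pay 97365 -> balance=517136
5. pay 95055 -> balance=436198
6. pay 114180 -> balance=333926
7. pay 91832 -> balance=251210
8. pay 106846 -> balance=151222
9. pay 105930 -> balance=49420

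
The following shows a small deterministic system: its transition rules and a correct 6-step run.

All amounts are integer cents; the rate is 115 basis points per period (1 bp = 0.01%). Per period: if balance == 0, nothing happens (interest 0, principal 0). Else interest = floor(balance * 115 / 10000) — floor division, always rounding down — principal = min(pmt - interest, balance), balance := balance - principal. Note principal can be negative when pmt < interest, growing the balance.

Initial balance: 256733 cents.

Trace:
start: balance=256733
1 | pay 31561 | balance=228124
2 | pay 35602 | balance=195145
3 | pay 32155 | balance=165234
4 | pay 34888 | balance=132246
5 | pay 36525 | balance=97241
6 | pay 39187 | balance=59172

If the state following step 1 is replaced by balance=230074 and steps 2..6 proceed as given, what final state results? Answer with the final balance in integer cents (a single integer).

state after step 1 := balance=230074
2 | pay 35602 | balance=197117
3 | pay 32155 | balance=167228
4 | pay 34888 | balance=134263
5 | pay 36525 | balance=99282
6 | pay 39187 | balance=61236

61236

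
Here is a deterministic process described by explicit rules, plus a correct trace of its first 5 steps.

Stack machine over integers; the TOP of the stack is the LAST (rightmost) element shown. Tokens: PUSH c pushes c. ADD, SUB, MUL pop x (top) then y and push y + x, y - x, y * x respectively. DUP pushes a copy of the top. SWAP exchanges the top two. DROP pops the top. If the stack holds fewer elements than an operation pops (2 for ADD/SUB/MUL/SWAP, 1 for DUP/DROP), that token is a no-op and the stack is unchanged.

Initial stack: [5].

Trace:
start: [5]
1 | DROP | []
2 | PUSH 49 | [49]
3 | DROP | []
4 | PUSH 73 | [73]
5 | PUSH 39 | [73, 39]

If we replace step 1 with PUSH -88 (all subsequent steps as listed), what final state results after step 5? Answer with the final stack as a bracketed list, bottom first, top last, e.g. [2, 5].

[5, -88, 73, 39]

(re-executing from step 1 with the substitution; state before step 1: [5])
1 | PUSH -88 | [5, -88]
2 | PUSH 49 | [5, -88, 49]
3 | DROP | [5, -88]
4 | PUSH 73 | [5, -88, 73]
5 | PUSH 39 | [5, -88, 73, 39]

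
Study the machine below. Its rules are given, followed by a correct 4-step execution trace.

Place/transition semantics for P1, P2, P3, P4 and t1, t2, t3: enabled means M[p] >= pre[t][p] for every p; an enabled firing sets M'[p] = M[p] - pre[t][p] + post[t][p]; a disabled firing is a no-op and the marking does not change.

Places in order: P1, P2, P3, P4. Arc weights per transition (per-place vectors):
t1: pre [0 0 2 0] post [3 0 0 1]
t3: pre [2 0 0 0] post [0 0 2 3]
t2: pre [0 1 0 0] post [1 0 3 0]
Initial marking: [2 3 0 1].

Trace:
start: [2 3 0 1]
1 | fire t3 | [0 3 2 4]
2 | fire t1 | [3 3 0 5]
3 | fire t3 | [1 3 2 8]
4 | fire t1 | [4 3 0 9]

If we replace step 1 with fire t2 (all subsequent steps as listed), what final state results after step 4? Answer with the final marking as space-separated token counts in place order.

7 2 1 6

(re-executing from step 1 with the substitution; state before step 1: [2 3 0 1])
1 | fire t2 | [3 2 3 1]
2 | fire t1 | [6 2 1 2]
3 | fire t3 | [4 2 3 5]
4 | fire t1 | [7 2 1 6]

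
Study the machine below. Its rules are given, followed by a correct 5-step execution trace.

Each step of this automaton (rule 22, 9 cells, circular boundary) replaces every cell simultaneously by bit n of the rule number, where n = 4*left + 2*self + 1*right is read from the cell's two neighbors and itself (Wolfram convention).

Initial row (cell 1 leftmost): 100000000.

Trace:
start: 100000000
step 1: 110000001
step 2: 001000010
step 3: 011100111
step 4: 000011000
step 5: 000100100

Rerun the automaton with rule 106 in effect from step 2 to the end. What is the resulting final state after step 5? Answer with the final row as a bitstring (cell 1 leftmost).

000011101

(re-executing steps 2..5 under rule 106; state before step 2: 110000001)
step 2: 010000011
step 3: 100000111
step 4: 100001100
step 5: 000011101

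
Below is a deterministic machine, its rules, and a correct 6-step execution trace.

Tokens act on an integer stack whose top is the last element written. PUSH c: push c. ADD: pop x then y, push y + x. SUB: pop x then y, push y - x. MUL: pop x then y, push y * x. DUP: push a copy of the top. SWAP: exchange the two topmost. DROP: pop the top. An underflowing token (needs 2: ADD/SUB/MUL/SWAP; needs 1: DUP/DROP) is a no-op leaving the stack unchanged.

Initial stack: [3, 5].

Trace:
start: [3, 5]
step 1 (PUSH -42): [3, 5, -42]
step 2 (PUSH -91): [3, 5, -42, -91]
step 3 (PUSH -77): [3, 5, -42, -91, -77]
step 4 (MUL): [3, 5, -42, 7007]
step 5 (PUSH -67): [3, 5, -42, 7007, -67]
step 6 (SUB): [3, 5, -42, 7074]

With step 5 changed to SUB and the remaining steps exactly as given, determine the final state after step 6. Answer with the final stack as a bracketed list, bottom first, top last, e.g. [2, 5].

[3, 7054]

(re-executing from step 5 with the substitution; state before step 5: [3, 5, -42, 7007])
step 5 (SUB): [3, 5, -7049]
step 6 (SUB): [3, 7054]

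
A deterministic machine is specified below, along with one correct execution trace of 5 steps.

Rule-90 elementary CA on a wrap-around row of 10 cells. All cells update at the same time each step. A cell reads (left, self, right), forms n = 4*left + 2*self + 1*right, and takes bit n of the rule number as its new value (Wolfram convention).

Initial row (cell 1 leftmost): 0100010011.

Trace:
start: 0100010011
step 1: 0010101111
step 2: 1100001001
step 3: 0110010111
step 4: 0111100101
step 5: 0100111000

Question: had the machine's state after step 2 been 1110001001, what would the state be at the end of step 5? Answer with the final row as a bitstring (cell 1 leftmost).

0001101001

state after step 2 := 1110001001
step 3: 0011010111
step 4: 1111000101
step 5: 0001101001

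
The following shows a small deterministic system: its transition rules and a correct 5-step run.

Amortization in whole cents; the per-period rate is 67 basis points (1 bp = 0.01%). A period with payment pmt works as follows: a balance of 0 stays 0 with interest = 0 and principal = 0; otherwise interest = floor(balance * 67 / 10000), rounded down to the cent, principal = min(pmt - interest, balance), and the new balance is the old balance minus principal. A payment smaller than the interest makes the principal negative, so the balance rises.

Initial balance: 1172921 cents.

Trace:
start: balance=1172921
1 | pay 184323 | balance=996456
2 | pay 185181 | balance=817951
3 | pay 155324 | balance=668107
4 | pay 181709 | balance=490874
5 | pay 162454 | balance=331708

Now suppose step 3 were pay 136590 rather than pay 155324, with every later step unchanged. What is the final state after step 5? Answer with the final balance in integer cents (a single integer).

(re-executing from step 3 with the substitution; state before step 3: balance=817951)
3 | pay 136590 | balance=686841
4 | pay 181709 | balance=509733
5 | pay 162454 | balance=350694

350694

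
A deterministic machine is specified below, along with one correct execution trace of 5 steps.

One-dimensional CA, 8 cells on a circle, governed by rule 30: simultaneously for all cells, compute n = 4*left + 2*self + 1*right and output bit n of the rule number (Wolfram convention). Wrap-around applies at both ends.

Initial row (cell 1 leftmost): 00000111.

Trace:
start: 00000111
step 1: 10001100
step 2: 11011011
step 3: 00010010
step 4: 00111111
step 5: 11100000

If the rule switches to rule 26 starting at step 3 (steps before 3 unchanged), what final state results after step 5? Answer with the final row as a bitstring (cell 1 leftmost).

(re-executing steps 3..5 under rule 26; state before step 3: 11011011)
step 3: 00010010
step 4: 00101101
step 5: 11001000

11001000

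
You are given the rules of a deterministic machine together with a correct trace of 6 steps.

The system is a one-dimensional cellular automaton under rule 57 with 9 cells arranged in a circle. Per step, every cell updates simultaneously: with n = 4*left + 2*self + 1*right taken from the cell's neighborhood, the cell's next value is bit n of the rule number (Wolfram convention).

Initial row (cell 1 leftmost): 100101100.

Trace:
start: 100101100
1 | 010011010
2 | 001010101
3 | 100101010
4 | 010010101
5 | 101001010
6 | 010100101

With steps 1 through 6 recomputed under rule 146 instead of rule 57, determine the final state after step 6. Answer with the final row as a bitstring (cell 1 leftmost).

010100101

(re-executing steps 1..6 under rule 146; state before step 1: 100101100)
1 | 011000011
2 | 000100100
3 | 001011010
4 | 010000001
5 | 001000010
6 | 010100101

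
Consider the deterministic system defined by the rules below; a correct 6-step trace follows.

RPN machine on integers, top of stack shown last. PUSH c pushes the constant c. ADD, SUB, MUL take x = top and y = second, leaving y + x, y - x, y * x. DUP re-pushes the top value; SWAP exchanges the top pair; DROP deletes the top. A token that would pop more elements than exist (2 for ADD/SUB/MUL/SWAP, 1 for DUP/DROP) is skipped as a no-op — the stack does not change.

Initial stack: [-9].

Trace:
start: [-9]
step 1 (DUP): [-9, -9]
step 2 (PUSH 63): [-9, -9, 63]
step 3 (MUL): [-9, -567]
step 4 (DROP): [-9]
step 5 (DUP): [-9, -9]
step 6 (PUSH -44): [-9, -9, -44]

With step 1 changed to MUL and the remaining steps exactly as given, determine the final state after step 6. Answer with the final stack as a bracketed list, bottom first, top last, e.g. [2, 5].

(re-executing from step 1 with the substitution; state before step 1: [-9])
step 1 (MUL): [-9]
step 2 (PUSH 63): [-9, 63]
step 3 (MUL): [-567]
step 4 (DROP): []
step 5 (DUP): []
step 6 (PUSH -44): [-44]

[-44]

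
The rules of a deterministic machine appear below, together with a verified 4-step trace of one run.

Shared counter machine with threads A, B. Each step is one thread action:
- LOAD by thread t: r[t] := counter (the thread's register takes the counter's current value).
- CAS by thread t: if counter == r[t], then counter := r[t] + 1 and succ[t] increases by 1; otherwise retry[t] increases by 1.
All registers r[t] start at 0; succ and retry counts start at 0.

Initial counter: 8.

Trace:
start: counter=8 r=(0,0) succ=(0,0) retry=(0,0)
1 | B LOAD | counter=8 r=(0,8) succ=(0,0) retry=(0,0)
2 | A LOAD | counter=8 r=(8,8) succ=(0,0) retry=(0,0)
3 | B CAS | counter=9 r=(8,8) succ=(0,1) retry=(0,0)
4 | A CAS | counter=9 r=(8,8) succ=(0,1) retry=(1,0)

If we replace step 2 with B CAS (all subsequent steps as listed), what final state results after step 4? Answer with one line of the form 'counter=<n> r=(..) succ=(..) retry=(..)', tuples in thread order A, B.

counter=9 r=(0,8) succ=(0,1) retry=(1,1)

(re-executing from step 2 with the substitution; state before step 2: counter=8 r=(0,8) succ=(0,0) retry=(0,0))
2 | B CAS | counter=9 r=(0,8) succ=(0,1) retry=(0,0)
3 | B CAS | counter=9 r=(0,8) succ=(0,1) retry=(0,1)
4 | A CAS | counter=9 r=(0,8) succ=(0,1) retry=(1,1)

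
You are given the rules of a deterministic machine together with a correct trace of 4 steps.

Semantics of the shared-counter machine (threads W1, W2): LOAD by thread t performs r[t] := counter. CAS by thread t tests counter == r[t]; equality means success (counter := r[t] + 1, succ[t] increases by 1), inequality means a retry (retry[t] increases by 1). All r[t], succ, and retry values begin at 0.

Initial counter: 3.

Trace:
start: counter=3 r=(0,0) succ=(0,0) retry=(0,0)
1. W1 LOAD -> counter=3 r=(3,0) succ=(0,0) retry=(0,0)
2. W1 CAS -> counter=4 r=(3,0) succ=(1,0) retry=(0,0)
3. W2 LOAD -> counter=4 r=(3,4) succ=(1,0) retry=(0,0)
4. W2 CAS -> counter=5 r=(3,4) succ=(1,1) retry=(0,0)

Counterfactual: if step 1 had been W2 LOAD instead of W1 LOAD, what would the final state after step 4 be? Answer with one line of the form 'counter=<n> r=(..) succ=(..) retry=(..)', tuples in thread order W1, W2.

counter=4 r=(0,3) succ=(0,1) retry=(1,0)

(re-executing from step 1 with the substitution; state before step 1: counter=3 r=(0,0) succ=(0,0) retry=(0,0))
1. W2 LOAD -> counter=3 r=(0,3) succ=(0,0) retry=(0,0)
2. W1 CAS -> counter=3 r=(0,3) succ=(0,0) retry=(1,0)
3. W2 LOAD -> counter=3 r=(0,3) succ=(0,0) retry=(1,0)
4. W2 CAS -> counter=4 r=(0,3) succ=(0,1) retry=(1,0)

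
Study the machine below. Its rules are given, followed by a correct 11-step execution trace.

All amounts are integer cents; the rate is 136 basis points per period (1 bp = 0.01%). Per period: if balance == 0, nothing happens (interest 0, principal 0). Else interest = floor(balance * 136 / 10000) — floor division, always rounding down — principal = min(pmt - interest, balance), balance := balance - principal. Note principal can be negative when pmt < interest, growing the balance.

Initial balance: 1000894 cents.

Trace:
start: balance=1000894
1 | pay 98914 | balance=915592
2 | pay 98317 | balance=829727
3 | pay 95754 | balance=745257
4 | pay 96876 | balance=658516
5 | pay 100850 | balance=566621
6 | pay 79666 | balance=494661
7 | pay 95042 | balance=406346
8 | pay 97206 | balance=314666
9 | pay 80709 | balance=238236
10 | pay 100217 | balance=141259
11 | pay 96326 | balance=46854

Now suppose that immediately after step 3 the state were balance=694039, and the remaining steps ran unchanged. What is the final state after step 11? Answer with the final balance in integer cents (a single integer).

state after step 3 := balance=694039
4 | pay 96876 | balance=606601
5 | pay 100850 | balance=514000
6 | pay 79666 | balance=441324
7 | pay 95042 | balance=352284
8 | pay 97206 | balance=259869
9 | pay 80709 | balance=182694
10 | pay 100217 | balance=84961
11 | pay 96326 | balance=0

0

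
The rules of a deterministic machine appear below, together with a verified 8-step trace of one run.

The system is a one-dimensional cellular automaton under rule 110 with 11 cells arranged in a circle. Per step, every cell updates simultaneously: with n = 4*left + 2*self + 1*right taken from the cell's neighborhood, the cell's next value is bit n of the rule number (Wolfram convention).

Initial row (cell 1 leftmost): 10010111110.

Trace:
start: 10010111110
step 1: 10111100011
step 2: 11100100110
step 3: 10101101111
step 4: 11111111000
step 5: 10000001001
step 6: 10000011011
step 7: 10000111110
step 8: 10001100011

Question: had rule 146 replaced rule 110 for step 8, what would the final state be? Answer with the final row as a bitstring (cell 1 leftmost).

(re-executing step 8 under rule 146; state before step 8: 10000111110)
step 8: 01001011100

01001011100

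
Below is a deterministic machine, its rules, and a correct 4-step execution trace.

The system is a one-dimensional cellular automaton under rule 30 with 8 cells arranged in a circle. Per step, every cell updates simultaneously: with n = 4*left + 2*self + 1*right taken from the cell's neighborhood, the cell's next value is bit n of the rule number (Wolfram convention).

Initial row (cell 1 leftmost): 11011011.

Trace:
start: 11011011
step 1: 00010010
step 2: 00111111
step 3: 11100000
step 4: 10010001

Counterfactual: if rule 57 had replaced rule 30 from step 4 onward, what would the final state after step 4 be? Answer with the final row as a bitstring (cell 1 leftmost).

(re-executing step 4 under rule 57; state before step 4: 11100000)
step 4: 10011110

10011110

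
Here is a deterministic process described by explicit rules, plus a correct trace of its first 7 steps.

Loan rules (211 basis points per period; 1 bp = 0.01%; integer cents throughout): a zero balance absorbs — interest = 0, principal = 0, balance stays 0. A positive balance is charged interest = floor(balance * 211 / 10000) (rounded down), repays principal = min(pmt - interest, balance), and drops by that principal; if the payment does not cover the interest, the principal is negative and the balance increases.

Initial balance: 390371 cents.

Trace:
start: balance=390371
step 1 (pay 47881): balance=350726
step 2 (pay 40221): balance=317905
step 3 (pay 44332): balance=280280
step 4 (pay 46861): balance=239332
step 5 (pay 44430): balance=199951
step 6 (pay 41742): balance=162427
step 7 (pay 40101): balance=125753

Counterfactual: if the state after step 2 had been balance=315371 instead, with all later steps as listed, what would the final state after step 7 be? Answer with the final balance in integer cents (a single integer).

state after step 2 := balance=315371
step 3 (pay 44332): balance=277693
step 4 (pay 46861): balance=236691
step 5 (pay 44430): balance=197255
step 6 (pay 41742): balance=159675
step 7 (pay 40101): balance=122943

122943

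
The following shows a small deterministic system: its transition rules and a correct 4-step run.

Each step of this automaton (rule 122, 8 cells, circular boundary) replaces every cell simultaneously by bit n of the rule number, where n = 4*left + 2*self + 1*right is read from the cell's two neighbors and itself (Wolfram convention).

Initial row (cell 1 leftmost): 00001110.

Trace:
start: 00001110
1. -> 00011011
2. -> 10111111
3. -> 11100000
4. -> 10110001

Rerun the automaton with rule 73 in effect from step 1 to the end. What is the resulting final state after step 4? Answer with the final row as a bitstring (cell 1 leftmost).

11101010

(re-executing steps 1..4 under rule 73; state before step 1: 00001110)
1. -> 11101010
2. -> 10100000
3. -> 00001110
4. -> 11101010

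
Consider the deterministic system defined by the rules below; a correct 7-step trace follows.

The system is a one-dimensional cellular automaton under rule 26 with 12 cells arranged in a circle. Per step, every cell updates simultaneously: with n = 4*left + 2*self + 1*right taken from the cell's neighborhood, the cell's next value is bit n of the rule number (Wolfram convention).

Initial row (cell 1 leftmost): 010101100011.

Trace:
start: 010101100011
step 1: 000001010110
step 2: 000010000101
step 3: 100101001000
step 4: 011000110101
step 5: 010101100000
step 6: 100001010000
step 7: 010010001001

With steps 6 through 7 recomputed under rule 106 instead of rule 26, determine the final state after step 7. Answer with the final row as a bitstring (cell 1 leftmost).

(re-executing steps 6..7 under rule 106; state before step 6: 010101100000)
step 6: 101011100000
step 7: 010110100001

010110100001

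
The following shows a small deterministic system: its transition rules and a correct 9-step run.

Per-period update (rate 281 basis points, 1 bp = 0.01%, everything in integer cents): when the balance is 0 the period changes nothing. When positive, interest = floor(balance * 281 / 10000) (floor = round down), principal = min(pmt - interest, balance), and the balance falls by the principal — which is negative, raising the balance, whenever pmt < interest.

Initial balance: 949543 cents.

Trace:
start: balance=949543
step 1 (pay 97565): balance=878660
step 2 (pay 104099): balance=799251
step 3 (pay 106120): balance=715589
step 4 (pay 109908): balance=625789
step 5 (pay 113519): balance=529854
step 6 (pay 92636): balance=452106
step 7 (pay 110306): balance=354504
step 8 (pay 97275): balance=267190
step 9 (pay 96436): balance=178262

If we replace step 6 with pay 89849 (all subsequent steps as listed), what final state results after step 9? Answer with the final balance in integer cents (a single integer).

(re-executing from step 6 with the substitution; state before step 6: balance=529854)
step 6 (pay 89849): balance=454893
step 7 (pay 110306): balance=357369
step 8 (pay 97275): balance=270136
step 9 (pay 96436): balance=181290

181290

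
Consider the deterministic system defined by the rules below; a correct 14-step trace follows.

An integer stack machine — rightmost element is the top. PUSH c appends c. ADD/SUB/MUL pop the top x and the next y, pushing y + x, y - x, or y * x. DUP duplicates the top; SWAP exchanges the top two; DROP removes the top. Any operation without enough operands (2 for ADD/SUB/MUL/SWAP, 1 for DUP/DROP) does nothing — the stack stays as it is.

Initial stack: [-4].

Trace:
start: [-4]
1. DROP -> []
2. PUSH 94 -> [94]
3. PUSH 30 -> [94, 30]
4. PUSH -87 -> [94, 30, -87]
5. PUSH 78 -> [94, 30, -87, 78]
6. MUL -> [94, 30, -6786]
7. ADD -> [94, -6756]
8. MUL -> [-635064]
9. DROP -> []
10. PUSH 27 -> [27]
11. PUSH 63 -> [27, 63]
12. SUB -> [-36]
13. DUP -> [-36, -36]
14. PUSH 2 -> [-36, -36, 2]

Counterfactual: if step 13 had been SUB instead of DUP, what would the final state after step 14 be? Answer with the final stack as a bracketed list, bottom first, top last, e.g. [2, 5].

(re-executing from step 13 with the substitution; state before step 13: [-36])
13. SUB -> [-36]
14. PUSH 2 -> [-36, 2]

[-36, 2]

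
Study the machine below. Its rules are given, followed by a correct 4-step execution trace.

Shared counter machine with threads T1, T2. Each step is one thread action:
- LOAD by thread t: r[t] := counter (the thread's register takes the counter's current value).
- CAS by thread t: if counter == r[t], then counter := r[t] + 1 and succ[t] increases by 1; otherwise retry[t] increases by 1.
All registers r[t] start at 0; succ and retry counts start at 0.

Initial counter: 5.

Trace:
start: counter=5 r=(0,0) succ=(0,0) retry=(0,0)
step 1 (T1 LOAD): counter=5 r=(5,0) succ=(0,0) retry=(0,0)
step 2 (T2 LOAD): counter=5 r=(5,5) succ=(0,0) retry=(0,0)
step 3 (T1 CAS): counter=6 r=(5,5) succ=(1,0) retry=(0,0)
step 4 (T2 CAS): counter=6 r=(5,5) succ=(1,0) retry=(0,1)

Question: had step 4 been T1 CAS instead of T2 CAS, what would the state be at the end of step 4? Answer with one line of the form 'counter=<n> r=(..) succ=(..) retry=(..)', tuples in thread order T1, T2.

counter=6 r=(5,5) succ=(1,0) retry=(1,0)

(re-executing from step 4 with the substitution; state before step 4: counter=6 r=(5,5) succ=(1,0) retry=(0,0))
step 4 (T1 CAS): counter=6 r=(5,5) succ=(1,0) retry=(1,0)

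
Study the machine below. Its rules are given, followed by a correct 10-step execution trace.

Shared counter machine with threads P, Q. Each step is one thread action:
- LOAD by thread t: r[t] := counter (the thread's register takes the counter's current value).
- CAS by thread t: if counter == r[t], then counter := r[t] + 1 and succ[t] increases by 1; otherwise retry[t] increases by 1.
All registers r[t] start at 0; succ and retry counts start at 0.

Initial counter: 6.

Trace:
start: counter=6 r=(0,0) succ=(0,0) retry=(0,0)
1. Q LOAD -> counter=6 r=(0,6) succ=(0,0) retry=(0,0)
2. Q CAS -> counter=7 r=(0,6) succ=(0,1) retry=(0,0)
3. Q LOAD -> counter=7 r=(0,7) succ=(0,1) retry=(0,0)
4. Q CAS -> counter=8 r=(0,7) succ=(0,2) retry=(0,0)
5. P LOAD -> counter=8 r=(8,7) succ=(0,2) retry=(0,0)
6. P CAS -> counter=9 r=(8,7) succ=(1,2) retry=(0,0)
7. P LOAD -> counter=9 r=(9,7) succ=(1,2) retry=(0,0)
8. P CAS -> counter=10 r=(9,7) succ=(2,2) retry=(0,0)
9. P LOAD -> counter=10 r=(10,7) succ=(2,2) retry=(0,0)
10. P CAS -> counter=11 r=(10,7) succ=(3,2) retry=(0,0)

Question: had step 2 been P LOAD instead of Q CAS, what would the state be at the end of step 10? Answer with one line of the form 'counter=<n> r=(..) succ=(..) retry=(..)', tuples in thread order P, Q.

(re-executing from step 2 with the substitution; state before step 2: counter=6 r=(0,6) succ=(0,0) retry=(0,0))
2. P LOAD -> counter=6 r=(6,6) succ=(0,0) retry=(0,0)
3. Q LOAD -> counter=6 r=(6,6) succ=(0,0) retry=(0,0)
4. Q CAS -> counter=7 r=(6,6) succ=(0,1) retry=(0,0)
5. P LOAD -> counter=7 r=(7,6) succ=(0,1) retry=(0,0)
6. P CAS -> counter=8 r=(7,6) succ=(1,1) retry=(0,0)
7. P LOAD -> counter=8 r=(8,6) succ=(1,1) retry=(0,0)
8. P CAS -> counter=9 r=(8,6) succ=(2,1) retry=(0,0)
9. P LOAD -> counter=9 r=(9,6) succ=(2,1) retry=(0,0)
10. P CAS -> counter=10 r=(9,6) succ=(3,1) retry=(0,0)

counter=10 r=(9,6) succ=(3,1) retry=(0,0)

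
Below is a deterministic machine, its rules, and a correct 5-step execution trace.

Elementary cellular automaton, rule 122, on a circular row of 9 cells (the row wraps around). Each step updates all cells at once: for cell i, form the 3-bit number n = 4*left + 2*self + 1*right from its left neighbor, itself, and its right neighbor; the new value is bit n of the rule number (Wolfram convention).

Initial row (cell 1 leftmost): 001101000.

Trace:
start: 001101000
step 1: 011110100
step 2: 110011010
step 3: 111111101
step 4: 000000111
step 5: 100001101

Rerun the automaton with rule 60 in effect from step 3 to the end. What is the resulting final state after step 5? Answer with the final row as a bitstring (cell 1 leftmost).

(re-executing steps 3..5 under rule 60; state before step 3: 110011010)
step 3: 101010111
step 4: 011111100
step 5: 010000010

010000010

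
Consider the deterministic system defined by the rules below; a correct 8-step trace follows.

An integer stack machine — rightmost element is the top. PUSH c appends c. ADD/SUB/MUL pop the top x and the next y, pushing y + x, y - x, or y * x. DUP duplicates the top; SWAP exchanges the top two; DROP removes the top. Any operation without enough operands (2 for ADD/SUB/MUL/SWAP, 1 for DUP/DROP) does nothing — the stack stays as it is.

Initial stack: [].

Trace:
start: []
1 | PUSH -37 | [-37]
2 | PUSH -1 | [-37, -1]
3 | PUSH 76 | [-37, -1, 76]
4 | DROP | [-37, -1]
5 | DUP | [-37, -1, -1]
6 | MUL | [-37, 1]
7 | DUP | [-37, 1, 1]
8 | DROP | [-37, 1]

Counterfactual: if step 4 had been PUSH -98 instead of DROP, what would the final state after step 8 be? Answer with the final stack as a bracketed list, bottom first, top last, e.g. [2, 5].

[-37, -1, 76, 9604]

(re-executing from step 4 with the substitution; state before step 4: [-37, -1, 76])
4 | PUSH -98 | [-37, -1, 76, -98]
5 | DUP | [-37, -1, 76, -98, -98]
6 | MUL | [-37, -1, 76, 9604]
7 | DUP | [-37, -1, 76, 9604, 9604]
8 | DROP | [-37, -1, 76, 9604]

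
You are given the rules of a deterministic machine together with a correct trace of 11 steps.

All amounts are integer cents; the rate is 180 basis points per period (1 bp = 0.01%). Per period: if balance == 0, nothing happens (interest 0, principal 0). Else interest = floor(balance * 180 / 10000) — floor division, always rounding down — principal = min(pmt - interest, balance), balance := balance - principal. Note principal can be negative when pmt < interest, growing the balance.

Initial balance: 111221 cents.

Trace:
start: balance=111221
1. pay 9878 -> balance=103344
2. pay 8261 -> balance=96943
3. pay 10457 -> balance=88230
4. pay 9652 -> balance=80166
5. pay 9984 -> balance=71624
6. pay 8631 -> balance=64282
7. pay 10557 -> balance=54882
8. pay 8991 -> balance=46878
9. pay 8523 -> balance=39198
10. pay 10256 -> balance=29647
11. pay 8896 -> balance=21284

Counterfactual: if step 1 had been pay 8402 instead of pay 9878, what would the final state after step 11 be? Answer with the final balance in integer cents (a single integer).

23049

(re-executing from step 1 with the substitution; state before step 1: balance=111221)
1. pay 8402 -> balance=104820
2. pay 8261 -> balance=98445
3. pay 10457 -> balance=89760
4. pay 9652 -> balance=81723
5. pay 9984 -> balance=73210
6. pay 8631 -> balance=65896
7. pay 10557 -> balance=56525
8. pay 8991 -> balance=48551
9. pay 8523 -> balance=40901
10. pay 10256 -> balance=31381
11. pay 8896 -> balance=23049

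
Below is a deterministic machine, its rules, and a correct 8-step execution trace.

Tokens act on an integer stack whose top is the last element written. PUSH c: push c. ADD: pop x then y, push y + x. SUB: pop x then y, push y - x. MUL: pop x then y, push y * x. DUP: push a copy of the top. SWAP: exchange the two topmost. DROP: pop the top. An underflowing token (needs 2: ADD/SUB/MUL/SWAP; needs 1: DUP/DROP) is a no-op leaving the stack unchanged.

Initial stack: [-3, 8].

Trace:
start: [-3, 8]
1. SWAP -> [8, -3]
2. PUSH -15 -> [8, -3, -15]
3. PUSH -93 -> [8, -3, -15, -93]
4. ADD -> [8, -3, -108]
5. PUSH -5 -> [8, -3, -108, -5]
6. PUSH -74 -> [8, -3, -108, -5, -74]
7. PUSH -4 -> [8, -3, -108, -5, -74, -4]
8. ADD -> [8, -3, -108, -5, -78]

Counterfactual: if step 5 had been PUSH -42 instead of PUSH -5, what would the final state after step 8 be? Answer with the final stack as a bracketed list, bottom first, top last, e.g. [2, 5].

[8, -3, -108, -42, -78]

(re-executing from step 5 with the substitution; state before step 5: [8, -3, -108])
5. PUSH -42 -> [8, -3, -108, -42]
6. PUSH -74 -> [8, -3, -108, -42, -74]
7. PUSH -4 -> [8, -3, -108, -42, -74, -4]
8. ADD -> [8, -3, -108, -42, -78]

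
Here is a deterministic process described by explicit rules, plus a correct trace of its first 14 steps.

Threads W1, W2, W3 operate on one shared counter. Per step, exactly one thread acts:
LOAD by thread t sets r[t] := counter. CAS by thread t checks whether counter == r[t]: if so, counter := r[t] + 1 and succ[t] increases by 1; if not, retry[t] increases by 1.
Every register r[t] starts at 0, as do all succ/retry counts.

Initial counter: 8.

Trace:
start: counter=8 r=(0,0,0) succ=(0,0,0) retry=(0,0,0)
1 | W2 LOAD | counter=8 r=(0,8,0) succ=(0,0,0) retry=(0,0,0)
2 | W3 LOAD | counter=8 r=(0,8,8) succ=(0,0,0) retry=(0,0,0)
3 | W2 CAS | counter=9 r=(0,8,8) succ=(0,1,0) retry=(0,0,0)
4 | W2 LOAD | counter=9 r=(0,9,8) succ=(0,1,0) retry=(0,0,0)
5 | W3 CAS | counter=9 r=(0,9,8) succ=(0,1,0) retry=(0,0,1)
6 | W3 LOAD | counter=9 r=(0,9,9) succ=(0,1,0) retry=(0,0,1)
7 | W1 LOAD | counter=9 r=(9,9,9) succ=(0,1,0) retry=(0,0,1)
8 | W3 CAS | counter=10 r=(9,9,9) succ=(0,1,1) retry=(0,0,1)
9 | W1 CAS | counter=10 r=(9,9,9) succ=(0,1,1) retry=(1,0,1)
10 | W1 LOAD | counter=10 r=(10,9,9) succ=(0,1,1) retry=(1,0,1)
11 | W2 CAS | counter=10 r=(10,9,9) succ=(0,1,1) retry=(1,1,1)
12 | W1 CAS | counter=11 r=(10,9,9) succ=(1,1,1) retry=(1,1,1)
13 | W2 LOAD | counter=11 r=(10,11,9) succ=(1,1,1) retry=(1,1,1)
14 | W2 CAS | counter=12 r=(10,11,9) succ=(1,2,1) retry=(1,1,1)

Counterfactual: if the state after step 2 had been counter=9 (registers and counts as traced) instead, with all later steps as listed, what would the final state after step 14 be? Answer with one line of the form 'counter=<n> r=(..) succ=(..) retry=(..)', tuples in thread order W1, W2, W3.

state after step 2 := counter=9 r=(0,8,8) succ=(0,0,0) retry=(0,0,0)
3 | W2 CAS | counter=9 r=(0,8,8) succ=(0,0,0) retry=(0,1,0)
4 | W2 LOAD | counter=9 r=(0,9,8) succ=(0,0,0) retry=(0,1,0)
5 | W3 CAS | counter=9 r=(0,9,8) succ=(0,0,0) retry=(0,1,1)
6 | W3 LOAD | counter=9 r=(0,9,9) succ=(0,0,0) retry=(0,1,1)
7 | W1 LOAD | counter=9 r=(9,9,9) succ=(0,0,0) retry=(0,1,1)
8 | W3 CAS | counter=10 r=(9,9,9) succ=(0,0,1) retry=(0,1,1)
9 | W1 CAS | counter=10 r=(9,9,9) succ=(0,0,1) retry=(1,1,1)
10 | W1 LOAD | counter=10 r=(10,9,9) succ=(0,0,1) retry=(1,1,1)
11 | W2 CAS | counter=10 r=(10,9,9) succ=(0,0,1) retry=(1,2,1)
12 | W1 CAS | counter=11 r=(10,9,9) succ=(1,0,1) retry=(1,2,1)
13 | W2 LOAD | counter=11 r=(10,11,9) succ=(1,0,1) retry=(1,2,1)
14 | W2 CAS | counter=12 r=(10,11,9) succ=(1,1,1) retry=(1,2,1)

counter=12 r=(10,11,9) succ=(1,1,1) retry=(1,2,1)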